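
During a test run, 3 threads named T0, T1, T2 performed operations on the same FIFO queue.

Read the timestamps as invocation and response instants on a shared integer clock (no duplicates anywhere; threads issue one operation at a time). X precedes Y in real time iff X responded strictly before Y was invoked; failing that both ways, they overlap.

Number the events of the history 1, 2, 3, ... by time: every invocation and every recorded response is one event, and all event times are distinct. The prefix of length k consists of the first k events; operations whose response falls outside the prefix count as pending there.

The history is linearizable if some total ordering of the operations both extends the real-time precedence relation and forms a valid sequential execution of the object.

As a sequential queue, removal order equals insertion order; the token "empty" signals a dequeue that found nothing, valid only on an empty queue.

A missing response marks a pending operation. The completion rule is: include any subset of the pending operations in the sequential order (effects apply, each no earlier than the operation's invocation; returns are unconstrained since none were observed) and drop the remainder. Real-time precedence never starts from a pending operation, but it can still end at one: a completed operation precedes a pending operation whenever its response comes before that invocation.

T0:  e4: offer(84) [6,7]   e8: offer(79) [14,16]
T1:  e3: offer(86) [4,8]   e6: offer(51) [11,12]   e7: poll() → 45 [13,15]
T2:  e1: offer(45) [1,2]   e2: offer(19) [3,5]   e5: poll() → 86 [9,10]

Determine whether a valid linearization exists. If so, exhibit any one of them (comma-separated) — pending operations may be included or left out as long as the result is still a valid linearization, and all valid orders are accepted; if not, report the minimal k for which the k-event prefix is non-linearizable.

already the first 10 events (up to e5's response at time 10) admit no linearization; the first 9 still do
checked exhaustively: 3 real-time-consistent orders of 5 completed operations, zero legal FIFO queue replays
for example e1, e2, e3, e4, e5 fails at step 5: e5 poll() → 86 is not legal there
for example e1, e2, e4, e3, e5 fails at step 5: e5 poll() → 86 is not legal there

not linearizable — minimal violating prefix: 10 events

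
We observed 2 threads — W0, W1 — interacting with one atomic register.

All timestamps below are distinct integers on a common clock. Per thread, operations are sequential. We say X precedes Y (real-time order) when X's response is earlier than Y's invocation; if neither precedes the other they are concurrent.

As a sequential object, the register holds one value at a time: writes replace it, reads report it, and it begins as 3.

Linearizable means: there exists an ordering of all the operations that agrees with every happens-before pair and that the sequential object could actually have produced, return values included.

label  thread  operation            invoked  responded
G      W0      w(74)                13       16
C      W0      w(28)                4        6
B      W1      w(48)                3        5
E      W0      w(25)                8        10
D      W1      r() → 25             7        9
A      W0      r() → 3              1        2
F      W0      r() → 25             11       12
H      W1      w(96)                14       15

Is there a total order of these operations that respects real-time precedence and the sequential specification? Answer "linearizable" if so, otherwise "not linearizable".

witness order: A, B, C, E, D, F, G, H
1. A r() → 3, leaving value 3
2. B w(48), leaving value 48
3. C w(28), leaving value 28
4. E w(25), leaving value 25
5. D r() → 25, leaving value 25
6. F r() → 25, leaving value 25
7. G w(74), leaving value 74
8. H w(96), leaving value 96

linearizable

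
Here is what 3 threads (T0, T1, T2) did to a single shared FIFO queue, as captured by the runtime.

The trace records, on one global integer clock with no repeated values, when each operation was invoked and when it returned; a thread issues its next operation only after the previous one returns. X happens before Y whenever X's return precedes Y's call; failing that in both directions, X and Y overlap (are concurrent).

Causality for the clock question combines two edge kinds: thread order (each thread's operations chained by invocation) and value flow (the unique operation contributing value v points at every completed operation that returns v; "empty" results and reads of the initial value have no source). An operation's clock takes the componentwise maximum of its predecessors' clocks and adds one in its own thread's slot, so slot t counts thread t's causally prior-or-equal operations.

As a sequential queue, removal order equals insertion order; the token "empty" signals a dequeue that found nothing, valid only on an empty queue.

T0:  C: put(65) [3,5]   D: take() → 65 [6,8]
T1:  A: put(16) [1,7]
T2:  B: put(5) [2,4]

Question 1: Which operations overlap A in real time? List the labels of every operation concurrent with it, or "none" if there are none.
Answer: B, C, D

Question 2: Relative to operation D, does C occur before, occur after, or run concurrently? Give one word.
Answer: before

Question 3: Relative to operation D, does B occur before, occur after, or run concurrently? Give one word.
Answer: before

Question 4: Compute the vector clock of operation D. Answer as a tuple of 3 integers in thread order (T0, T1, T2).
Answer: (2, 0, 0)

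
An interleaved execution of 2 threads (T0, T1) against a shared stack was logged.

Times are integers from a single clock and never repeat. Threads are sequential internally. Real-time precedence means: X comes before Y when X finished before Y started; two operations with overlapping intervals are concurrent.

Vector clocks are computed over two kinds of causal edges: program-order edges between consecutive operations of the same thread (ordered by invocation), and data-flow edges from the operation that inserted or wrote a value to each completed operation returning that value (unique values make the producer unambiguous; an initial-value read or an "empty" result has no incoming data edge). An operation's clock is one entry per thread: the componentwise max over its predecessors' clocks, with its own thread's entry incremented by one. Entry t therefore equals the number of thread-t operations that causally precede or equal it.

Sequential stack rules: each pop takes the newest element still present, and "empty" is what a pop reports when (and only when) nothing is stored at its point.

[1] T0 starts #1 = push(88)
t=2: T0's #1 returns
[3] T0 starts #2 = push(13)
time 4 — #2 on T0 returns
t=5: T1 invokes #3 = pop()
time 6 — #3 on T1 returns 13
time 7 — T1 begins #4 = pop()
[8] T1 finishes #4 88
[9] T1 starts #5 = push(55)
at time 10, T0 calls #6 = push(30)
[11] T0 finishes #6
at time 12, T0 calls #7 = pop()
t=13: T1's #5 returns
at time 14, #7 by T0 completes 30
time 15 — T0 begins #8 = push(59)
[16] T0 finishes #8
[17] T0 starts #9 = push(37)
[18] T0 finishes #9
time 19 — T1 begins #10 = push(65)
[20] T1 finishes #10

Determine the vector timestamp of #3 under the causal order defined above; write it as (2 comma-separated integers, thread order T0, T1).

(2, 1)

#1, invoked 1, has no incoming edges; only T0's bump applies → (1, 0)
#2, invoked 3, takes VC(#1)=(1, 0) under max, adds 1 for T0 → (2, 0)
#3, invoked 5, takes VC(#2)=(2, 0) under max, adds 1 for T1 → (2, 1)
#6, invoked 10, takes VC(#2)=(2, 0) under max, adds 1 for T0 → (3, 0)
#4, invoked 7, takes VC(#1)=(1, 0), VC(#3)=(2, 1) under max, adds 1 for T1 → (2, 2)
#7, invoked 12, takes VC(#6)=(3, 0) under max, adds 1 for T0 → (4, 0)
#5, invoked 9, takes VC(#4)=(2, 2) under max, adds 1 for T1 → (2, 3)
#8, invoked 15, takes VC(#7)=(4, 0) under max, adds 1 for T0 → (5, 0)
#10, invoked 19, takes VC(#5)=(2, 3) under max, adds 1 for T1 → (2, 4)
#9, invoked 17, takes VC(#8)=(5, 0) under max, adds 1 for T0 → (6, 0)
target: VC(#3) = (2, 1)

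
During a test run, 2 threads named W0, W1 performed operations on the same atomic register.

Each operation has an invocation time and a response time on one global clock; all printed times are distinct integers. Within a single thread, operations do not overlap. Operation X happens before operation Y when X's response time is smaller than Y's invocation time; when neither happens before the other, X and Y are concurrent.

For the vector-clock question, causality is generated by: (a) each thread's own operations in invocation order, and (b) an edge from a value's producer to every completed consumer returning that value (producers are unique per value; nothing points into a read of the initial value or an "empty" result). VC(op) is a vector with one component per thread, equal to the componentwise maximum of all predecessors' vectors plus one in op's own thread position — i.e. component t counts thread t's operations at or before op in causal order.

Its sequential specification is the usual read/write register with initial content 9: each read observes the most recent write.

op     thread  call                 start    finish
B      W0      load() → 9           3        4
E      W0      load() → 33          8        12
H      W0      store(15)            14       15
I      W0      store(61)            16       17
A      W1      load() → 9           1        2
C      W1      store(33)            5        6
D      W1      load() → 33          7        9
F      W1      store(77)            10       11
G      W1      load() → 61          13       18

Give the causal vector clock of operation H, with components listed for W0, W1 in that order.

invoked at 1, A has no predecessors; its own W1 bump gives (0, 1)
invoked at 3, B has no predecessors; its own W0 bump gives (1, 0)
merge at C (invoked 5): VC(A)=(0, 1), own-thread bump on W1 → (0, 2)
merge at D (invoked 7): VC(C)=(0, 2), own-thread bump on W1 → (0, 3)
merge at F (invoked 10): VC(D)=(0, 3), own-thread bump on W1 → (0, 4)
merge at E (invoked 8): VC(B)=(1, 0), VC(C)=(0, 2), own-thread bump on W0 → (2, 2)
merge at H (invoked 14): VC(E)=(2, 2), own-thread bump on W0 → (3, 2)
merge at I (invoked 16): VC(H)=(3, 2), own-thread bump on W0 → (4, 2)
merge at G (invoked 13): VC(F)=(0, 4), VC(I)=(4, 2), own-thread bump on W1 → (4, 5)
target: VC(H) = (3, 2)

(3, 2)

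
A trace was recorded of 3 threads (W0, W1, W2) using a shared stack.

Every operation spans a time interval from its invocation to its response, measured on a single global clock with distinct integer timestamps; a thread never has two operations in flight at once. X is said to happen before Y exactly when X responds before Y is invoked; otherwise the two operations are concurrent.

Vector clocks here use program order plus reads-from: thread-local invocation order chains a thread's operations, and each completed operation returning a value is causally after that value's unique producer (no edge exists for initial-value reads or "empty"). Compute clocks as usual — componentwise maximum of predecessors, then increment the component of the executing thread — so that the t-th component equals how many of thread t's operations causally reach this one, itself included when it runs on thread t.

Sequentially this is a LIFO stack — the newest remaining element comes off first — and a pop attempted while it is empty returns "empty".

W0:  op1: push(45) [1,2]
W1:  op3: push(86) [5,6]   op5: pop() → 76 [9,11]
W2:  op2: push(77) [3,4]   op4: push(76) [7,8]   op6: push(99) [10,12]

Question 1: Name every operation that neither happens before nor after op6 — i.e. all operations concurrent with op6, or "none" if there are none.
op5

overlap test against op6 [10,12]: concurrent iff the interval meets 10..12
op1 [1,2]: before
op2 [3,4]: before
op3 [5,6]: before
op4 [7,8]: before
op5 [9,11]: concurrent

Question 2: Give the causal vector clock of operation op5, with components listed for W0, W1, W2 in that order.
(0, 2, 2)

no predecessors for op2 (invoked 3): W2 increments from zero → (0, 0, 1)
no predecessors for op3 (invoked 5): W1 increments from zero → (0, 1, 0)
no predecessors for op1 (invoked 1): W0 increments from zero → (1, 0, 0)
op4, invoked 7, takes VC(op2)=(0, 0, 1) under max, adds 1 for W2 → (0, 0, 2)
op6, invoked 10, takes VC(op4)=(0, 0, 2) under max, adds 1 for W2 → (0, 0, 3)
op5, invoked 9, takes VC(op3)=(0, 1, 0), VC(op4)=(0, 0, 2) under max, adds 1 for W1 → (0, 2, 2)
target: VC(op5) = (0, 2, 2)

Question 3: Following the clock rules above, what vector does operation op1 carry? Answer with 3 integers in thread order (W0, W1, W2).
(1, 0, 0)

VC(op2, invoked at 3): no causal predecessors; +1 on W2 → (0, 0, 1)
VC(op3, invoked at 5): no causal predecessors; +1 on W1 → (0, 1, 0)
VC(op1, invoked at 1): no causal predecessors; +1 on W0 → (1, 0, 0)
VC(op4, invoked at 7): max of VC(op2)=(0, 0, 1), then +1 on thread W2 → (0, 0, 2)
VC(op6, invoked at 10): max of VC(op4)=(0, 0, 2), then +1 on thread W2 → (0, 0, 3)
VC(op5, invoked at 9): max of VC(op3)=(0, 1, 0), VC(op4)=(0, 0, 2), then +1 on thread W1 → (0, 2, 2)
target: VC(op1) = (1, 0, 0)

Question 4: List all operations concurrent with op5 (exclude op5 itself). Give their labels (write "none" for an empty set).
op6

concurrent with op5 ([9,11]): every op whose interval crosses 9..11
op1 [1,2]: before
op2 [3,4]: before
op3 [5,6]: before
op4 [7,8]: before
op6 [10,12]: concurrent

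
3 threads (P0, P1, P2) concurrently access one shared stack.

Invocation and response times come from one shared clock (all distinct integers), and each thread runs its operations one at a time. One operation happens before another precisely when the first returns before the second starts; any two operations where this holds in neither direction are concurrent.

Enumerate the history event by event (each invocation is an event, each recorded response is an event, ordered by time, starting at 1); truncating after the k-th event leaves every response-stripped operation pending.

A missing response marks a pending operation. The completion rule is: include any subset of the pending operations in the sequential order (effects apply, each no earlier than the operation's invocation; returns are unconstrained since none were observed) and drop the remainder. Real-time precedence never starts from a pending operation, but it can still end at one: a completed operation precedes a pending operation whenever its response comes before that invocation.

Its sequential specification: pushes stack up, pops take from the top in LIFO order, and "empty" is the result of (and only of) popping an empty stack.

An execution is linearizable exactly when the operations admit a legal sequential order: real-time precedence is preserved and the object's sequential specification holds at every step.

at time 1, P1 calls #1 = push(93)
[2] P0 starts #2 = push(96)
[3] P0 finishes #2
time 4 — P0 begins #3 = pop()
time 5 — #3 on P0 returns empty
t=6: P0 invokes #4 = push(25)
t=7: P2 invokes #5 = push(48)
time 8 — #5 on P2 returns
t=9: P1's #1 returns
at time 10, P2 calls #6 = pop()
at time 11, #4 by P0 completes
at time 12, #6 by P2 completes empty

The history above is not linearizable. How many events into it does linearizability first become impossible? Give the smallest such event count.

5

events 1..4 are still linearizable — one witness is #1, #2:
1. #1 push(93) (pending, included), leaving stack <93>
2. #2 push(96), leaving stack <93,96>
at event 5 (#3's time-5 response) nothing linearizes any more
every completion of the 1 pending operation (#1) was checked; none linearizes
sample order #2, #3 (pending dropped) stalls at step 2 — #3 pop() → empty has no legal effect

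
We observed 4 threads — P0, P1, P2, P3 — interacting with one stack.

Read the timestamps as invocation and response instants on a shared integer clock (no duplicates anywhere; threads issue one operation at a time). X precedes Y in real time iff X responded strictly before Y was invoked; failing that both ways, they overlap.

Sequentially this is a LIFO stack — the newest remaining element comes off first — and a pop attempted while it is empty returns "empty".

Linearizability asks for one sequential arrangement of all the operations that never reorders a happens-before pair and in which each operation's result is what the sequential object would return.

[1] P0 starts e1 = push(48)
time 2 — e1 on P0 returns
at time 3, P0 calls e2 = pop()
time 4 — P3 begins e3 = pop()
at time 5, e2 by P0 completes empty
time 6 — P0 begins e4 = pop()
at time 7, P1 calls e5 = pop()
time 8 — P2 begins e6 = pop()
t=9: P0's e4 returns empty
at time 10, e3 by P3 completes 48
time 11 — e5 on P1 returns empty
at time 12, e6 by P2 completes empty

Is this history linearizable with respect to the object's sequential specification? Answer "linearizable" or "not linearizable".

linearizable

witness order: e1, e3, e2, e4, e5, e6
after step 1 (e1 push(48)): stack <48>
after step 2 (e3 pop() → 48): stack <>
after step 3 (e2 pop() → empty): stack <>
after step 4 (e4 pop() → empty): stack <>
after step 5 (e5 pop() → empty): stack <>
after step 6 (e6 pop() → empty): stack <>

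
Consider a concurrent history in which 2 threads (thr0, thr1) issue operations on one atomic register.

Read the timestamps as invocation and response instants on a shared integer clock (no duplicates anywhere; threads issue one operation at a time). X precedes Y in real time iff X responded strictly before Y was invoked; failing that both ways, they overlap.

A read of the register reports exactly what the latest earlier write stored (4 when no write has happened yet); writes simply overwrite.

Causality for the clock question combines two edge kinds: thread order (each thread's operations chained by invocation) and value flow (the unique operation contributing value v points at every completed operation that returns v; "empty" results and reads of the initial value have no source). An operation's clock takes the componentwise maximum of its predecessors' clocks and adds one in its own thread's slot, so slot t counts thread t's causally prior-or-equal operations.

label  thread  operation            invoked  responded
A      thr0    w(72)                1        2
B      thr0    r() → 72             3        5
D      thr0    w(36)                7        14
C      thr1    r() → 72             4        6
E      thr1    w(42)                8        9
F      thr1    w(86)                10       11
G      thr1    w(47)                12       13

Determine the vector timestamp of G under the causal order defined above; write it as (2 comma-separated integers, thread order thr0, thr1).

(1, 4)

A, invoked 1, has no incoming edges; only thr0's bump applies → (1, 0)
C, invoked 4, takes VC(A)=(1, 0) under max, adds 1 for thr1 → (1, 1)
B, invoked 3, takes VC(A)=(1, 0) under max, adds 1 for thr0 → (2, 0)
E, invoked 8, takes VC(C)=(1, 1) under max, adds 1 for thr1 → (1, 2)
D, invoked 7, takes VC(B)=(2, 0) under max, adds 1 for thr0 → (3, 0)
F, invoked 10, takes VC(E)=(1, 2) under max, adds 1 for thr1 → (1, 3)
G, invoked 12, takes VC(F)=(1, 3) under max, adds 1 for thr1 → (1, 4)
target: VC(G) = (1, 4)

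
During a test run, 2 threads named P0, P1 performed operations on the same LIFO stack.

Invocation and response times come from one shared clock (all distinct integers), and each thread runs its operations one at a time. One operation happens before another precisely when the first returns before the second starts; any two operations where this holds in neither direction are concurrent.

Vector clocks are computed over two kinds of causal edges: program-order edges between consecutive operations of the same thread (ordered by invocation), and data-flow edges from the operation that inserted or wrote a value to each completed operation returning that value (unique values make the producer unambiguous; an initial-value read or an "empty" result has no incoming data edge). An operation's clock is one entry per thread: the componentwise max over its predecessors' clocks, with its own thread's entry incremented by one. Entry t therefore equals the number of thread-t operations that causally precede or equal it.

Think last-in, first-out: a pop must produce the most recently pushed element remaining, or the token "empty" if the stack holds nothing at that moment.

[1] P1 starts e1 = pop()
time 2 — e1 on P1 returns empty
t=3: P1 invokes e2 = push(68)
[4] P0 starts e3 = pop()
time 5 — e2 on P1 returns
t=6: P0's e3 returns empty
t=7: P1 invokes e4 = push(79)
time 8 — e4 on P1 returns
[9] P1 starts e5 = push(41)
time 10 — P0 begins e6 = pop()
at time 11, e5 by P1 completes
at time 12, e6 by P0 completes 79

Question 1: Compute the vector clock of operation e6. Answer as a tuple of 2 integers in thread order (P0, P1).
Answer: (2, 3)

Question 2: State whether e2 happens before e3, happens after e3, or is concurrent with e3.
Answer: concurrent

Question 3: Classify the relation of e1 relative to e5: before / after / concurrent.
Answer: before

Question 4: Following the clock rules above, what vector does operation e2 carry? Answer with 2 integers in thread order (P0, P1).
Answer: (0, 2)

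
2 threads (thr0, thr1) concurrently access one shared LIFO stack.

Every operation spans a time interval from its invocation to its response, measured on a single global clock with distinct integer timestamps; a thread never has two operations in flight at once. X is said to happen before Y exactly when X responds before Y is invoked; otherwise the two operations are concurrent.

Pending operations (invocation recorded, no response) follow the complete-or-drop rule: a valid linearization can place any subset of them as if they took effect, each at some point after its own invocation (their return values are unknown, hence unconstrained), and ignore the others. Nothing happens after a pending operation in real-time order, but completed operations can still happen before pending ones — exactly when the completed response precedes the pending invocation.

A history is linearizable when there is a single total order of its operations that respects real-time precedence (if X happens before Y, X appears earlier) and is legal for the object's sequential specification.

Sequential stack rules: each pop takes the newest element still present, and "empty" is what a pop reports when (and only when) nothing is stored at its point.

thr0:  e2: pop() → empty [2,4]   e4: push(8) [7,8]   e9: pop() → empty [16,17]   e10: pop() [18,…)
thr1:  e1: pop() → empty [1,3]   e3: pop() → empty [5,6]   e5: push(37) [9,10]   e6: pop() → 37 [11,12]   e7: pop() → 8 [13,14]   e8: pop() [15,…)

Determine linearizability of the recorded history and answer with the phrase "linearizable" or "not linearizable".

one valid linearization: e1, e2, e3, e4, e5, e6, e7, e8, e9
after step 1 (e1 pop() → empty): stack <>
after step 2 (e2 pop() → empty): stack <>
after step 3 (e3 pop() → empty): stack <>
after step 4 (e4 push(8)): stack <8>
after step 5 (e5 push(37)): stack <8,37>
after step 6 (e6 pop() → 37): stack <8>
after step 7 (e7 pop() → 8): stack <>
after step 8 (e8 pop() (pending, included)): stack <>
after step 9 (e9 pop() → empty): stack <>

linearizable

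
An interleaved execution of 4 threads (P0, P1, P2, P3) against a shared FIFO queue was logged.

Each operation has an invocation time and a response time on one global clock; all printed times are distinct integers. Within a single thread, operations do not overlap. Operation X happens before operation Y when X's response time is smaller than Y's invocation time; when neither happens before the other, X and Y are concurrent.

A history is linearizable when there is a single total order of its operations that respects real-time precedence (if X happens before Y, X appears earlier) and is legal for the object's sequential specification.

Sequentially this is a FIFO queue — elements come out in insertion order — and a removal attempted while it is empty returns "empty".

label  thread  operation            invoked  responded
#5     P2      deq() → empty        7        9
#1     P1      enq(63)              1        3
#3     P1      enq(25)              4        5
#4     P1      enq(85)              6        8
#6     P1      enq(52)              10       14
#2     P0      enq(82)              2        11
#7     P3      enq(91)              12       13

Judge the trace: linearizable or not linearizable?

through event 8 a valid linearization exists; event 9 (#5 responding at time 9) ends that
the 4 completed operations admit 2 real-time orders; each fails the FIFO queue replay
include/drop combinations of the 1 pending operation (#2) were all tried; none helps
e.g. #1, #3, #4, #5 (pending dropped): illegal at step 4, since #5 deq() → empty cannot apply there
e.g. #1, #3, #5, #4 (pending dropped): illegal at step 3, since #5 deq() → empty cannot apply there

not linearizable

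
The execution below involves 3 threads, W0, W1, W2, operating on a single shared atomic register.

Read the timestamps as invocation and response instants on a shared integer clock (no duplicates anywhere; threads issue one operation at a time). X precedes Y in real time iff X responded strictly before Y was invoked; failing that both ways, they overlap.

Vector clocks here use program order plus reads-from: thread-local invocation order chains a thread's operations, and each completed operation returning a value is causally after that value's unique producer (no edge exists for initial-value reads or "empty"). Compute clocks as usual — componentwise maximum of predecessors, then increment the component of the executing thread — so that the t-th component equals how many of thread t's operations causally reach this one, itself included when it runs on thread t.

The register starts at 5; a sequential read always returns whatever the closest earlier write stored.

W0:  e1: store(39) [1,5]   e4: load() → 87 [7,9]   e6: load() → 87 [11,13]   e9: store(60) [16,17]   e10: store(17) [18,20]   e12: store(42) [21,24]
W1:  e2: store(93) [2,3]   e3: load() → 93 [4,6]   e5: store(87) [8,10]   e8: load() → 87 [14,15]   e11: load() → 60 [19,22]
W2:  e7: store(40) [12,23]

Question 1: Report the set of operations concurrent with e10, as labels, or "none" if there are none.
e10 spans [18,20]: anything still running between times 18 and 20 counts as concurrent
e1 [1,5]: before
e2 [2,3]: before
e3 [4,6]: before
e4 [7,9]: before
e5 [8,10]: before
e6 [11,13]: before
e7 [12,23]: concurrent
e8 [14,15]: before
e9 [16,17]: before
e11 [19,22]: concurrent
e12 [21,24]: after

e11, e7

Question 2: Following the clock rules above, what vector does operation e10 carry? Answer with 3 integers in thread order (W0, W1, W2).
root op e7, invoked 12: fresh clock plus W2's own tick → (0, 0, 1)
root op e2, invoked 2: fresh clock plus W1's own tick → (0, 1, 0)
root op e1, invoked 1: fresh clock plus W0's own tick → (1, 0, 0)
e3 (invocation 4): componentwise max over VC(e2)=(0, 1, 0), +1 at W1, giving (0, 2, 0)
e5 (invocation 8): componentwise max over VC(e3)=(0, 2, 0), +1 at W1, giving (0, 3, 0)
e8 (invocation 14): componentwise max over VC(e5)=(0, 3, 0), +1 at W1, giving (0, 4, 0)
e4 (invocation 7): componentwise max over VC(e1)=(1, 0, 0), VC(e5)=(0, 3, 0), +1 at W0, giving (2, 3, 0)
e6 (invocation 11): componentwise max over VC(e4)=(2, 3, 0), VC(e5)=(0, 3, 0), +1 at W0, giving (3, 3, 0)
e9 (invocation 16): componentwise max over VC(e6)=(3, 3, 0), +1 at W0, giving (4, 3, 0)
e10 (invocation 18): componentwise max over VC(e9)=(4, 3, 0), +1 at W0, giving (5, 3, 0)
e11 (invocation 19): componentwise max over VC(e8)=(0, 4, 0), VC(e9)=(4, 3, 0), +1 at W1, giving (4, 5, 0)
e12 (invocation 21): componentwise max over VC(e10)=(5, 3, 0), +1 at W0, giving (6, 3, 0)
target: VC(e10) = (5, 3, 0)

(5, 3, 0)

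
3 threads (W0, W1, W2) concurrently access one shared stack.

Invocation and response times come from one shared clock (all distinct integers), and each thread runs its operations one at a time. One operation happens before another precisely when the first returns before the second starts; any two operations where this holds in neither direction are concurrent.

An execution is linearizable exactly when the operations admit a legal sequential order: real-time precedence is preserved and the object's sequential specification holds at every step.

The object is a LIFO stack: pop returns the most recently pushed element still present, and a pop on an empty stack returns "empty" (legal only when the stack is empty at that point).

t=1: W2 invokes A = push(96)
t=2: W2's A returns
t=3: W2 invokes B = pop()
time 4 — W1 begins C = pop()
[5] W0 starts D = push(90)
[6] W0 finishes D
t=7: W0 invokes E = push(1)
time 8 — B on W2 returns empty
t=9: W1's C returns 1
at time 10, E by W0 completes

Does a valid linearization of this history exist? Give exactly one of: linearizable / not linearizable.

not linearizable

cut after 8 events: linearizable; cut after 9 events (C responds, time 9): not linearizable
the 4 completed operations admit 6 real-time orders; each fails the stack replay
no escape via the 1 pending operation (E): every completion choice fails
e.g. A, B, C, D (pending dropped): illegal at step 2, since B pop() → empty cannot apply there
e.g. A, B, D, C (pending dropped): illegal at step 2, since B pop() → empty cannot apply there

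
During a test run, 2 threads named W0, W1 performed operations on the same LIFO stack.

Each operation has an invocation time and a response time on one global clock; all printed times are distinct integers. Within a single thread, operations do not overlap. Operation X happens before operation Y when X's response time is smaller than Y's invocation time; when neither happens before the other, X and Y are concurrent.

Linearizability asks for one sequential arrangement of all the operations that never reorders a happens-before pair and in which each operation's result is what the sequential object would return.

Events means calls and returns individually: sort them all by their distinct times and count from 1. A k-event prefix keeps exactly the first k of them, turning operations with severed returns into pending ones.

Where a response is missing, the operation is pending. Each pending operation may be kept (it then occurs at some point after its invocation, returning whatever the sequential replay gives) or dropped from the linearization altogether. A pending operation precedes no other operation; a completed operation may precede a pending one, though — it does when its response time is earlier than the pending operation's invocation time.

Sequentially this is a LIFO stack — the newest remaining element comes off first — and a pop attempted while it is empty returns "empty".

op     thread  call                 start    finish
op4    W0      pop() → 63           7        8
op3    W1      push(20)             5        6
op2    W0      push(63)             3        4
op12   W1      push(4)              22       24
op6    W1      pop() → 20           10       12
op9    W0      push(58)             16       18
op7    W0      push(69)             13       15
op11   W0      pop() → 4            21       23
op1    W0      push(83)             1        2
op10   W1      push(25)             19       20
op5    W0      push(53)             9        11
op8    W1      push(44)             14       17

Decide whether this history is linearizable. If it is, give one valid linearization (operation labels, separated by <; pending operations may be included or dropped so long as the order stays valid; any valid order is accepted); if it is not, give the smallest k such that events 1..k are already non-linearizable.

cut after 7 events: linearizable; cut after 8 events (op4 responds, time 8): not linearizable
the sole real-time-consistent order of 4 completed operations fails the LIFO stack replay
for example op1, op2, op3, op4 fails at step 4: op4 pop() → 63 is not legal there

not linearizable — minimal violating prefix: 8 events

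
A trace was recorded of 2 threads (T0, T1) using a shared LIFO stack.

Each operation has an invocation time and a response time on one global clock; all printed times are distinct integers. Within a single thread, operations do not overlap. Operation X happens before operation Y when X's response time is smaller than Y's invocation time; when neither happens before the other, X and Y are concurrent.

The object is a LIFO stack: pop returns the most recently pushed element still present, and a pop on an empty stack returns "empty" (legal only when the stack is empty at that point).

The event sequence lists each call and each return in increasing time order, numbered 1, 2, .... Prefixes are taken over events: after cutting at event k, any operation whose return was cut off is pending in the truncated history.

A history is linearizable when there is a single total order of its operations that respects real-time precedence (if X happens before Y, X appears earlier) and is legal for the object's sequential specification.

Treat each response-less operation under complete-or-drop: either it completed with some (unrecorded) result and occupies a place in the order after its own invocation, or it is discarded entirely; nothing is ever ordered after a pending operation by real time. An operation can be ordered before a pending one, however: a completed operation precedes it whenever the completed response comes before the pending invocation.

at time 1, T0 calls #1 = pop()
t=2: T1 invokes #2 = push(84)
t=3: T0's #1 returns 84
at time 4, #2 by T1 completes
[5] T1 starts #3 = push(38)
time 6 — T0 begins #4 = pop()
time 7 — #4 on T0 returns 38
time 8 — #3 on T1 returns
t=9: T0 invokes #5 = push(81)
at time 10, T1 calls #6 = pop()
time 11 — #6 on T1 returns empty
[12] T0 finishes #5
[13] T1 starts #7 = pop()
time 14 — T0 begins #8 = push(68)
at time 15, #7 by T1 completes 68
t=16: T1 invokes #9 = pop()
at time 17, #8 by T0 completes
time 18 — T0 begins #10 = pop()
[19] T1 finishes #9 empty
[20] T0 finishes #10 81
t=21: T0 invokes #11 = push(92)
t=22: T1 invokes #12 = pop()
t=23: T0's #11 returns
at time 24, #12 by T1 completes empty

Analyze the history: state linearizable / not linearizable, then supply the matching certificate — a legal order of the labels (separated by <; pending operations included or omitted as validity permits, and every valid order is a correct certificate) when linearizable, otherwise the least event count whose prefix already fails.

linearizable — witness: #2 < #1 < #3 < #4 < #6 < #5 < #8 < #7 < #10 < #9 < #12 < #11

step 1: #2 push(84) — stack <84>
step 2: #1 pop() → 84 — stack <>
step 3: #3 push(38) — stack <38>
step 4: #4 pop() → 38 — stack <>
step 5: #6 pop() → empty — stack <>
step 6: #5 push(81) — stack <81>
step 7: #8 push(68) — stack <81,68>
step 8: #7 pop() → 68 — stack <81>
step 9: #10 pop() → 81 — stack <>
step 10: #9 pop() → empty — stack <>
step 11: #12 pop() → empty — stack <>
step 12: #11 push(92) — stack <92>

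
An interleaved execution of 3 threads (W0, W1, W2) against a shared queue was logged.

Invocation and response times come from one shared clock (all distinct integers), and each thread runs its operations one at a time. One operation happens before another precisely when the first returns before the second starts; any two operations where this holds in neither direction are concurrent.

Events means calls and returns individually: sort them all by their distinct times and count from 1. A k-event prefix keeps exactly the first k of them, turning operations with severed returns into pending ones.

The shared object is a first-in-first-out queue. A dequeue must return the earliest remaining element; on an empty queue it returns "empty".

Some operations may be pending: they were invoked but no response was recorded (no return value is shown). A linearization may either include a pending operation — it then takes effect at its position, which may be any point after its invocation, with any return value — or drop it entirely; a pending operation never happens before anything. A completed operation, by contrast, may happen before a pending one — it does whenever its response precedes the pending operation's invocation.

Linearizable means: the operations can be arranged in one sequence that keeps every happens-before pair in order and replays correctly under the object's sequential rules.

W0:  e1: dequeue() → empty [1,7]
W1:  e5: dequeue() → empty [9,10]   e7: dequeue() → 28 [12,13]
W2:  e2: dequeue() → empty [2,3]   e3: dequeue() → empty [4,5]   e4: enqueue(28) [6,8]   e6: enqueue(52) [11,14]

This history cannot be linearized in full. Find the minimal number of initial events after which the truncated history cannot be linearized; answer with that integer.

10

events 1..9 are linearizable, e.g. via e1, e2, e3, e4:
step 1: e1 dequeue() → empty — queue <>
step 2: e2 dequeue() → empty — queue <>
step 3: e3 dequeue() → empty — queue <>
step 4: e4 enqueue(28) — queue <28>
at event 10 (e5's time-10 response) nothing linearizes any more
sample order e1, e2, e3, e4, e5 stalls at step 5 — e5 dequeue() → empty has no legal effect
sample order e2, e1, e3, e4, e5 stalls at step 5 — e5 dequeue() → empty has no legal effect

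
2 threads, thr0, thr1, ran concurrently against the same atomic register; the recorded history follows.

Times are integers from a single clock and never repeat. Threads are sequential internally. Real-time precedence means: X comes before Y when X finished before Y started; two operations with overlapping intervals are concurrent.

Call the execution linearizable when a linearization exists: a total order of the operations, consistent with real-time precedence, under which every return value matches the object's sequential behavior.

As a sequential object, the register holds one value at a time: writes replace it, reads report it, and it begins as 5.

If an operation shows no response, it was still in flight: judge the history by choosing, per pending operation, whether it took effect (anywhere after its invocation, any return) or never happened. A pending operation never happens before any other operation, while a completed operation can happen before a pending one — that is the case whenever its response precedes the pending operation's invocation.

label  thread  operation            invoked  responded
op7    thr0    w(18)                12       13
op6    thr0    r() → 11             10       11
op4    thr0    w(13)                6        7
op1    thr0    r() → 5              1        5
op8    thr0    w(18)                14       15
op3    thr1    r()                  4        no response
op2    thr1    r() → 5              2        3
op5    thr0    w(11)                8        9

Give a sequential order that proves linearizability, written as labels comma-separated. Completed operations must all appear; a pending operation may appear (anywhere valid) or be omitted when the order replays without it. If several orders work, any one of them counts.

op1, op2, op3, op4, op5, op6, op7, op8

after step 1 (op1 r() → 5): value 5
after step 2 (op2 r() → 5): value 5
after step 3 (op3 r() (pending, included)): value 5
after step 4 (op4 w(13)): value 13
after step 5 (op5 w(11)): value 11
after step 6 (op6 r() → 11): value 11
after step 7 (op7 w(18)): value 18
after step 8 (op8 w(18)): value 18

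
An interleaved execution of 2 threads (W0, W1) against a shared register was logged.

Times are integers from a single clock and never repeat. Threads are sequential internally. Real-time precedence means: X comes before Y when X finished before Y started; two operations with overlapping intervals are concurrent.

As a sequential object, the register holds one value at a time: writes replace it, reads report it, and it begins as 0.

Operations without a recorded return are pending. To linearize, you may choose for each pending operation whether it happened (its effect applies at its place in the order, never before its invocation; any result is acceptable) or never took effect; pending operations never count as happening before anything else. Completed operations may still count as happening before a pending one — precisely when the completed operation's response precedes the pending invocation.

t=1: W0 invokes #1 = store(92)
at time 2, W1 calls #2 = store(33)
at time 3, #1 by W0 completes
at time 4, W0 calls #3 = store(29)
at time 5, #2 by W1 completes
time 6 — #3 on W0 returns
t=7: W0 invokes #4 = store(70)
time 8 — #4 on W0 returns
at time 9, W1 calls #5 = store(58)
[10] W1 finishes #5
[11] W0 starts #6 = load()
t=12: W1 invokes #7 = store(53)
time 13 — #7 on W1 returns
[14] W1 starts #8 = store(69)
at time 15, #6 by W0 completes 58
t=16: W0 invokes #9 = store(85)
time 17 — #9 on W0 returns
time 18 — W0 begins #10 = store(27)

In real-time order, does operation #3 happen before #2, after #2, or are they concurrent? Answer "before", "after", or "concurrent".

#3 spans [4,6], #2 spans [2,5]
the intervals overlap in both directions

concurrent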